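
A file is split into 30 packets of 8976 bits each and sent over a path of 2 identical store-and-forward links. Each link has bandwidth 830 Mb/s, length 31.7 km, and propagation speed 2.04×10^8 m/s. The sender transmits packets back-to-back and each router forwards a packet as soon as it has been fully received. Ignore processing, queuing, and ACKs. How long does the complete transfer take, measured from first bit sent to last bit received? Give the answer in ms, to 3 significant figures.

0.646 ms

Per-hop transmission t_tx = L/R = 8976/830000000 = 0.0108145 ms.
Per-hop propagation t_prop = 31700/204000000 = 0.155392 ms.
Pipeline fill: first packet needs 2·t_tx to clear all hops; remaining 29 packets each add one t_tx.
Total = (2+30-1)·t_tx + 2·t_prop = 31·0.0108145 + 2·0.155392 = 0.646 ms.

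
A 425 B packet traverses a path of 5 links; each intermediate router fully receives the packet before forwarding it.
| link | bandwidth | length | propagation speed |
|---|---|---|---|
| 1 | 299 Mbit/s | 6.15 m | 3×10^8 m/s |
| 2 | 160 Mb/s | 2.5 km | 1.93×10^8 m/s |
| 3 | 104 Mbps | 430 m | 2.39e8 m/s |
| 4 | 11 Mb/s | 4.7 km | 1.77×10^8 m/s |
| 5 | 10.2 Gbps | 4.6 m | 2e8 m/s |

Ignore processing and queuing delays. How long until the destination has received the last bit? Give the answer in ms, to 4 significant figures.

0.4161 ms

L = 425 × 8 = 3400 bits.
Transmission delays (L/R per hop): 0.0113712, 0.02125, 0.0326923, 0.309091, 0.000333333 ms; sum = 0.374738 ms.
Propagation delays (d/s per hop): 2.05e-05, 0.0129534, 0.00179916, 0.0265537, 2.3e-05 ms; sum = 0.0413497 ms.
End-to-end = 0.4161 ms.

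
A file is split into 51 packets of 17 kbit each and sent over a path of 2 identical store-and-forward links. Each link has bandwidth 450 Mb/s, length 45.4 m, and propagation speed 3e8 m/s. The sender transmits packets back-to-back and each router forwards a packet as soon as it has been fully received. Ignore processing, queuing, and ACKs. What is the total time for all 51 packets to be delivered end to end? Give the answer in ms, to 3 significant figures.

1.96 ms

Per-hop transmission t_tx = L/R = 17000/450000000 = 0.0377778 ms.
Per-hop propagation t_prop = 45.4/300000000 = 0.000151333 ms.
Pipeline fill: first packet needs 2·t_tx to clear all hops; remaining 50 packets each add one t_tx.
Total = (2+51-1)·t_tx + 2·t_prop = 52·0.0377778 + 2·0.000151333 = 1.96 ms.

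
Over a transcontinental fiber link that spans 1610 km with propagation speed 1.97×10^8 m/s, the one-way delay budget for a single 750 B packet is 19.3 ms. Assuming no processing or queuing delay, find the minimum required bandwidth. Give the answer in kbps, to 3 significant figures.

L = 6000 bits.
Propagation delay = 1610000 / 197000000 = 8.17259 ms.
Transmission budget = 19.3 − 8.17259 = 11.1274 ms.
R ≥ L / t_tx = 6000 bits / 0.0111274 s = 539 kbps.

539 kbps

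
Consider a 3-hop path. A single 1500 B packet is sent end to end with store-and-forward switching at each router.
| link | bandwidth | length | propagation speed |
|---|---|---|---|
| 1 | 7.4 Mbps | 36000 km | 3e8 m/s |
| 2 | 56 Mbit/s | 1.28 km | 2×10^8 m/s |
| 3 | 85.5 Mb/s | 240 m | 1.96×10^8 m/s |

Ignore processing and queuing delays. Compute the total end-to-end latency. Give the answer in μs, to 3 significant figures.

L = 1500 × 8 = 12000 bits.
Transmission delays (L/R per hop): 1621.62, 214.286, 140.351 μs; sum = 1976.26 μs.
Propagation delays (d/s per hop): 120000, 6.4, 1.22449 μs; sum = 120008 μs.
End-to-end = 122000 μs.

122000 μs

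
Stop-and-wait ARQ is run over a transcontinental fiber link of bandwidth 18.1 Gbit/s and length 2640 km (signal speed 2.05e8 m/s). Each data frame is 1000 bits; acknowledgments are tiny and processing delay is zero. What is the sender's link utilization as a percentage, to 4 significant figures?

t_tx = L/R = 1000/18100000000 = 5.52486e-08 s.
t_prop = 2640000/2.05e+08 = 0.012878 s; RTT = 0.0257561 s.
Cycle = t_tx + RTT = 0.0257562 s.
Utilization = t_tx / cycle = 5.52486e-08/0.0257562 = 0.0002145 %.

0.0002145 %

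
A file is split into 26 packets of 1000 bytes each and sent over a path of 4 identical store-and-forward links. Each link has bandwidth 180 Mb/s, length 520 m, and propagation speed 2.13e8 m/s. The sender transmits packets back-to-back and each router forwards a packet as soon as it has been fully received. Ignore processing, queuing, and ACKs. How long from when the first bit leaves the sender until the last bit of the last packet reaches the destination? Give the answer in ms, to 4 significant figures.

Per-hop transmission t_tx = L/R = 8000/180000000 = 0.0444444 ms.
Per-hop propagation t_prop = 520/213000000 = 0.00244131 ms.
Pipeline fill: first packet needs 4·t_tx to clear all hops; remaining 25 packets each add one t_tx.
Total = (4+26-1)·t_tx + 4·t_prop = 29·0.0444444 + 4·0.00244131 = 1.299 ms.

1.299 ms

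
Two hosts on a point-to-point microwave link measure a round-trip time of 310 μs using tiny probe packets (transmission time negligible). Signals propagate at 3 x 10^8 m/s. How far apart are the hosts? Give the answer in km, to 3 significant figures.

46.5 km

One-way propagation = RTT/2 = 155 μs.
d = s × t = 300000000 × 0.000155 = 46.5 km.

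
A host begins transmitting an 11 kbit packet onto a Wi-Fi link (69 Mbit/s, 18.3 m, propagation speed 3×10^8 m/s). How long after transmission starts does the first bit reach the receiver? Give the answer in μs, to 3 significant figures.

First bit experiences only propagation delay: d/s = 18.3/300000000 = 0.0610 μs.

0.0610 μs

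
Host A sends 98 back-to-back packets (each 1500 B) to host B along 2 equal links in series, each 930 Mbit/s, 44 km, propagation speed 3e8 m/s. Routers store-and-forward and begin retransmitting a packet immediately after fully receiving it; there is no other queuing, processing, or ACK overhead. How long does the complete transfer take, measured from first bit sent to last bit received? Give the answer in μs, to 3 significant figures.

Per-hop transmission t_tx = L/R = 12000/930000000 = 12.9032 μs.
Per-hop propagation t_prop = 44000/300000000 = 146.667 μs.
Pipeline fill: first packet needs 2·t_tx to clear all hops; remaining 97 packets each add one t_tx.
Total = (2+98-1)·t_tx + 2·t_prop = 99·12.9032 + 2·146.667 = 1570 μs.

1570 μs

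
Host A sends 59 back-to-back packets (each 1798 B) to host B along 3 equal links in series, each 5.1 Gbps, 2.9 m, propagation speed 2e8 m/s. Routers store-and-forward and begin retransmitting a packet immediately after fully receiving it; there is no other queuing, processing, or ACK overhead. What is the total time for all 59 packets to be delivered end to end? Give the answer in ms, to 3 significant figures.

Per-hop transmission t_tx = L/R = 14384/5100000000 = 0.00282039 ms.
Per-hop propagation t_prop = 2.9/200000000 = 1.45e-05 ms.
Pipeline fill: first packet needs 3·t_tx to clear all hops; remaining 58 packets each add one t_tx.
Total = (3+59-1)·t_tx + 3·t_prop = 61·0.00282039 + 3·1.45e-05 = 0.172 ms.

0.172 ms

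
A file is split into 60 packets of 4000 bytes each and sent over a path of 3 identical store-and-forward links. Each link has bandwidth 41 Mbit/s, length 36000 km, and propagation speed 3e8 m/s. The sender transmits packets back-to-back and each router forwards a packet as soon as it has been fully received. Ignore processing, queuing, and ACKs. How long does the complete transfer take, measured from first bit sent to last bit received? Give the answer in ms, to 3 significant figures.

Per-hop transmission t_tx = L/R = 32000/41000000 = 0.780488 ms.
Per-hop propagation t_prop = 36000000/300000000 = 120 ms.
Pipeline fill: first packet needs 3·t_tx to clear all hops; remaining 59 packets each add one t_tx.
Total = (3+60-1)·t_tx + 3·t_prop = 62·0.780488 + 3·120 = 408 ms.

408 ms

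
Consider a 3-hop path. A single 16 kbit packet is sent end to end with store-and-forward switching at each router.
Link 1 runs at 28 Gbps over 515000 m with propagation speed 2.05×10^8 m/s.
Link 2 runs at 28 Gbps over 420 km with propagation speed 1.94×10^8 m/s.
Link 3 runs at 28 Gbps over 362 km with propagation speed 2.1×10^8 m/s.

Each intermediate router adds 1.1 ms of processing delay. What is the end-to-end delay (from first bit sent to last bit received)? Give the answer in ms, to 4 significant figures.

8.603 ms

L = 16000 bits.
Transmission delay per hop = L/R = 16000/28000000000 = 0.000571429 ms; 3 hops → 0.00171429 ms.
Propagation delays (d/s per hop): 2.5122, 2.16495, 1.72381 ms; sum = 6.40095 ms.
Processing at 2 router(s): 2 × 1.1 ms = 2.2 ms.
End-to-end = 8.603 ms.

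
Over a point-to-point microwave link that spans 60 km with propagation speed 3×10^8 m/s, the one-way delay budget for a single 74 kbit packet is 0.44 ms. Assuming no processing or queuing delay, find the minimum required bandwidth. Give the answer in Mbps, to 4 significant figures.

Propagation delay = 60000 / 300000000 = 0.2 ms.
Transmission budget = 0.44 − 0.2 = 0.24 ms.
R ≥ L / t_tx = 74000 bits / 0.00024 s = 308.3 Mbps.

308.3 Mbps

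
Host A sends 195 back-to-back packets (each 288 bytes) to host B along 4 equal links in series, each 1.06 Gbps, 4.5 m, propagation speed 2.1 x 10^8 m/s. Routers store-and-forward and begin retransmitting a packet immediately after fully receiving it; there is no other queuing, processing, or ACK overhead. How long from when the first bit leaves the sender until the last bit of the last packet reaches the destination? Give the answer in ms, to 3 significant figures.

0.430 ms

Per-hop transmission t_tx = L/R = 2304/1060000000 = 0.00217358 ms.
Per-hop propagation t_prop = 4.5/210000000 = 2.14286e-05 ms.
Pipeline fill: first packet needs 4·t_tx to clear all hops; remaining 194 packets each add one t_tx.
Total = (4+195-1)·t_tx + 4·t_prop = 198·0.00217358 + 4·2.14286e-05 = 0.430 ms.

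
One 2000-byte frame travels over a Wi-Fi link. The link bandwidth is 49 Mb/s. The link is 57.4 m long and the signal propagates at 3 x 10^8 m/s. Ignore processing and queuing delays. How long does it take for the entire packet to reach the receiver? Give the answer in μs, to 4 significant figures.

326.7 μs

L = 2000 × 8 = 16000 bits.
Transmission delay = L/R = 16000 / 49000000 = 326.531 μs.
Propagation delay = d/s = 57.4 m / 300000000 m/s = 0.191333 μs.
Total = 326.7 μs.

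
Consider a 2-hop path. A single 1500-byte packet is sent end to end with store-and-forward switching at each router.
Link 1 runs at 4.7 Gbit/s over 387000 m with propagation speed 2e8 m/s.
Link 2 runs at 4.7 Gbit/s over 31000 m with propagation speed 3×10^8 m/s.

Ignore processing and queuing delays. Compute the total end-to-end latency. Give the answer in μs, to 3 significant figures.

L = 1500 × 8 = 12000 bits.
Transmission delay per hop = L/R = 12000/4700000000 = 2.55319 μs; 2 hops → 5.10638 μs.
Propagation delays (d/s per hop): 1935, 103.333 μs; sum = 2038.33 μs.
End-to-end = 2040 μs.

2040 μs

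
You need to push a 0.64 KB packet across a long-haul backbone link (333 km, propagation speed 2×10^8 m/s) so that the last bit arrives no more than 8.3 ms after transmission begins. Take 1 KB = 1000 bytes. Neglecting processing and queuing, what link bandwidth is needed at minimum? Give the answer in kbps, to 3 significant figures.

L = 5120 bits.
Propagation delay = 333000 / 200000000 = 1.665 ms.
Transmission budget = 8.3 − 1.665 = 6.635 ms.
R ≥ L / t_tx = 5120 bits / 0.006635 s = 772 kbps.

772 kbps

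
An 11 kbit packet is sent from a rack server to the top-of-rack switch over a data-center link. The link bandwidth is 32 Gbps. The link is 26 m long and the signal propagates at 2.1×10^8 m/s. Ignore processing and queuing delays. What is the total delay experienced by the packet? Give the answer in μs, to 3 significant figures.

0.468 μs

L = 11000 bits.
Transmission delay = L/R = 11000 / 32000000000 = 0.34375 μs.
Propagation delay = d/s = 26 m / 210000000 m/s = 0.12381 μs.
Total = 0.468 μs.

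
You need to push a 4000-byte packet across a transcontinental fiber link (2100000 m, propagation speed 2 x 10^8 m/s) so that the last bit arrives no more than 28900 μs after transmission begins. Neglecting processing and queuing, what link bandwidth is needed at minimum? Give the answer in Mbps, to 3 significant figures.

L = 32000 bits.
Propagation delay = 2100000 / 200000000 = 10500 μs.
Transmission budget = 28900 − 10500 = 18400 μs.
R ≥ L / t_tx = 32000 bits / 0.0184 s = 1.74 Mbps.

1.74 Mbps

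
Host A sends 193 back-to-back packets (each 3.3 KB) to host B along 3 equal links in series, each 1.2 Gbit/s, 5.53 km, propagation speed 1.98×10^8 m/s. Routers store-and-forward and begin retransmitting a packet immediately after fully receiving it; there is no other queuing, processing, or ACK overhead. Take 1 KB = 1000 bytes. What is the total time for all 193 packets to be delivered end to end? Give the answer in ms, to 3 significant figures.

4.37 ms

Per-hop transmission t_tx = L/R = 26400/1200000000 = 0.022 ms.
Per-hop propagation t_prop = 5530/198000000 = 0.0279293 ms.
Pipeline fill: first packet needs 3·t_tx to clear all hops; remaining 192 packets each add one t_tx.
Total = (3+193-1)·t_tx + 3·t_prop = 195·0.022 + 3·0.0279293 = 4.37 ms.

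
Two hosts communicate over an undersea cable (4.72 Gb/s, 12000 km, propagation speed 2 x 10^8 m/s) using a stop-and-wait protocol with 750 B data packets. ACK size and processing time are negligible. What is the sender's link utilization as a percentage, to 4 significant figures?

0.001059 %

t_tx = L/R = 6000/4720000000 = 1.27119e-06 s.
t_prop = 12000000/200000000 = 0.06 s; RTT = 0.12 s.
Cycle = t_tx + RTT = 0.120001 s.
Utilization = t_tx / cycle = 1.27119e-06/0.120001 = 0.001059 %.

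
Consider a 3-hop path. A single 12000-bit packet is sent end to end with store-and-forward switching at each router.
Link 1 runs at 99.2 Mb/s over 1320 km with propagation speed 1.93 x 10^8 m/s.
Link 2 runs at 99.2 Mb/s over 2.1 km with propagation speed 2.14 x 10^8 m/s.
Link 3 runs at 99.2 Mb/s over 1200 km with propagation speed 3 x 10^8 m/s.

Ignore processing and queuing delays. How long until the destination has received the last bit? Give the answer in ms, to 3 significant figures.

Transmission delay per hop = L/R = 12000/99200000 = 0.120968 ms; 3 hops → 0.362903 ms.
Propagation delays (d/s per hop): 6.83938, 0.00981308, 4 ms; sum = 10.8492 ms.
End-to-end = 11.2 ms.

11.2 ms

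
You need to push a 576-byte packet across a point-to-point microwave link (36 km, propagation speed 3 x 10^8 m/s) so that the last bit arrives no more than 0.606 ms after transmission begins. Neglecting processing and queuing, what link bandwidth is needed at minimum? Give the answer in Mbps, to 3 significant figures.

9.48 Mbps

L = 4608 bits.
Propagation delay = 36000 / 300000000 = 0.12 ms.
Transmission budget = 0.606 − 0.12 = 0.486 ms.
R ≥ L / t_tx = 4608 bits / 0.000486 s = 9.48 Mbps.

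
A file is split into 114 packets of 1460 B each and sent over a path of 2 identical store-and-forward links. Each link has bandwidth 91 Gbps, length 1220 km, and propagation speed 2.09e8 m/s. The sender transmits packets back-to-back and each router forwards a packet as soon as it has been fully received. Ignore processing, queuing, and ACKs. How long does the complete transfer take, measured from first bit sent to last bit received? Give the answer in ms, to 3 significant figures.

Per-hop transmission t_tx = L/R = 11680/91000000000 = 0.000128352 ms.
Per-hop propagation t_prop = 1220000/209000000 = 5.83732 ms.
Pipeline fill: first packet needs 2·t_tx to clear all hops; remaining 113 packets each add one t_tx.
Total = (2+114-1)·t_tx + 2·t_prop = 115·0.000128352 + 2·5.83732 = 11.7 ms.

11.7 ms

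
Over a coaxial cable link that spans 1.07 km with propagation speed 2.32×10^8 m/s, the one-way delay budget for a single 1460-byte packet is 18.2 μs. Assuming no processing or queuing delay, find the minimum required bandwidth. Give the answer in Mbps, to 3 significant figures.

L = 11680 bits.
Propagation delay = 1070 / 2.32e+08 = 4.61207 μs.
Transmission budget = 18.2 − 4.61207 = 13.5879 μs.
R ≥ L / t_tx = 11680 bits / 1.35879e-05 s = 860 Mbps.

860 Mbps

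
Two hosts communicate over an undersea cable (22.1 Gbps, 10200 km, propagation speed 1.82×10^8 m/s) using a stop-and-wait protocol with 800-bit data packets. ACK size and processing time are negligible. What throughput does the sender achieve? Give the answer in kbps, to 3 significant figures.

7.14 kbps

t_tx = L/R = 800/22100000000 = 3.61991e-08 s.
t_prop = 10200000/182000000 = 0.056044 s; RTT = 0.112088 s.
Cycle = t_tx + RTT = 0.112088 s.
Throughput = L / cycle = 800 / 0.112088 = 7.14 kbps.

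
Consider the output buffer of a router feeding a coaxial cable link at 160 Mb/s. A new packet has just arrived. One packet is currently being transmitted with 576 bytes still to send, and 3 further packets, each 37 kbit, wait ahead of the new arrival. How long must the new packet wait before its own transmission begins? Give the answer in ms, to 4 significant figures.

Each queued packet: L/R = 37000/160000000 = 0.23125 ms.
3 queued → 0.69375 ms.
Plus remaining 4608 bits of current packet: 0.0288 ms.
Queuing delay = 0.7226 ms.

0.7226 ms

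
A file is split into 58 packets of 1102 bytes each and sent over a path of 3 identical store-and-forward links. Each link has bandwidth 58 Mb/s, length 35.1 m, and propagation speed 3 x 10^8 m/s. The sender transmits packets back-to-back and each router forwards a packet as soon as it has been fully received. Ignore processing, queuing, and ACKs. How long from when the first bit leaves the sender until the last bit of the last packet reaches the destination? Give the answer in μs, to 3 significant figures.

Per-hop transmission t_tx = L/R = 8816/58000000 = 152 μs.
Per-hop propagation t_prop = 35.1/300000000 = 0.117 μs.
Pipeline fill: first packet needs 3·t_tx to clear all hops; remaining 57 packets each add one t_tx.
Total = (3+58-1)·t_tx + 3·t_prop = 60·152 + 3·0.117 = 9120 μs.

9120 μs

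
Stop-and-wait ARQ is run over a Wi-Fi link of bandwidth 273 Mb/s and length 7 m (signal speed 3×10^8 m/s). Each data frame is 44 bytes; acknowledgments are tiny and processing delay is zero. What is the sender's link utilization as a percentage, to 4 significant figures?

96.51 %

t_tx = L/R = 352/273000000 = 1.28938e-06 s.
t_prop = 7/300000000 = 2.33333e-08 s; RTT = 4.66667e-08 s.
Cycle = t_tx + RTT = 1.33604e-06 s.
Utilization = t_tx / cycle = 1.28938e-06/1.33604e-06 = 96.51 %.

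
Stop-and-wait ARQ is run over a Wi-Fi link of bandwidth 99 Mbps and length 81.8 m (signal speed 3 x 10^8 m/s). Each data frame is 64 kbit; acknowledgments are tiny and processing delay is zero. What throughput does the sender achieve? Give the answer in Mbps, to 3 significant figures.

98.9 Mbps

t_tx = L/R = 64000/99000000 = 0.000646465 s.
t_prop = 81.8/300000000 = 2.72667e-07 s; RTT = 5.45333e-07 s.
Cycle = t_tx + RTT = 0.00064701 s.
Throughput = L / cycle = 64000 / 0.00064701 = 98.9 Mbps.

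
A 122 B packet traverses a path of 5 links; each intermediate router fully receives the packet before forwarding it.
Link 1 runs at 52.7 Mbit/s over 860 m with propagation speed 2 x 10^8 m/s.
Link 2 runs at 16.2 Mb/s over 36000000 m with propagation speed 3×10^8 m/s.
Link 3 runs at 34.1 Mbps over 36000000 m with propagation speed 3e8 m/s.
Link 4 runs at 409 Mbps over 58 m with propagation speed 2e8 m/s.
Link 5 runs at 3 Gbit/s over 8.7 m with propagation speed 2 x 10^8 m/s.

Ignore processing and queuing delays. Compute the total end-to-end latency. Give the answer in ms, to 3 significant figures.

L = 122 × 8 = 976 bits.
Transmission delays (L/R per hop): 0.0185199, 0.0602469, 0.0286217, 0.00238631, 0.000325333 ms; sum = 0.1101 ms.
Propagation delays (d/s per hop): 0.0043, 120, 120, 0.00029, 4.35e-05 ms; sum = 240.005 ms.
End-to-end = 240 ms.

240 ms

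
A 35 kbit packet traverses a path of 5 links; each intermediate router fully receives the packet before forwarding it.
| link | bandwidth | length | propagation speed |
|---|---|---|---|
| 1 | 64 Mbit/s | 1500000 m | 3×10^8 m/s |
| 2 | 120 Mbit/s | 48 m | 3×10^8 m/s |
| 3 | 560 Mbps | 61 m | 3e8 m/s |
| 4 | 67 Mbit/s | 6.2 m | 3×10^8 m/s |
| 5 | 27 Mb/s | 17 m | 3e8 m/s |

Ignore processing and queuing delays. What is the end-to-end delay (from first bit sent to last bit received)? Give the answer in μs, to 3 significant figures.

7720 μs

L = 35000 bits.
Transmission delays (L/R per hop): 546.875, 291.667, 62.5, 522.388, 1296.3 μs; sum = 2719.73 μs.
Propagation delays (d/s per hop): 5000, 0.16, 0.203333, 0.0206667, 0.0566667 μs; sum = 5000.44 μs.
End-to-end = 7720 μs.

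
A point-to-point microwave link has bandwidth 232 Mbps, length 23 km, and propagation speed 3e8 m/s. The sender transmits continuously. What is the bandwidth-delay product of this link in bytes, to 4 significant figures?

Propagation delay = 23000 / 300000000 = 7.66667e-05 s.
BDP = R × t_prop = 232000000 × 7.66667e-05 = 17786.7 bits.
In bytes: 17786.7/8 = 2223 bytes.

2223 bytes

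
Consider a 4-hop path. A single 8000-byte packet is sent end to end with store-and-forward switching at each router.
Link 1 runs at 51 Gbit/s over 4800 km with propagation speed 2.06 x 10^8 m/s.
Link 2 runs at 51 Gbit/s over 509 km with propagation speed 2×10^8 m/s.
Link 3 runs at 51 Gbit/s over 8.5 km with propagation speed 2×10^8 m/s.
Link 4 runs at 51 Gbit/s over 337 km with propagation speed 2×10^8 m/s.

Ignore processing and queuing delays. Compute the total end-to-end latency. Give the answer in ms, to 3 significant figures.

L = 8000 × 8 = 64000 bits.
Transmission delay per hop = L/R = 64000/51000000000 = 0.0012549 ms; 4 hops → 0.00501961 ms.
Propagation delays (d/s per hop): 23.301, 2.545, 0.0425, 1.685 ms; sum = 27.5735 ms.
End-to-end = 27.6 ms.

27.6 ms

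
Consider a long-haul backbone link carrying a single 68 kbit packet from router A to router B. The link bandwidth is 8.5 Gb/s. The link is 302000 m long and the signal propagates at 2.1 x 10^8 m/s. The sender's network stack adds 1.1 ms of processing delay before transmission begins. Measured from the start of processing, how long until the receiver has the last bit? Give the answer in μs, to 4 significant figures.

L = 68000 bits.
Transmission delay = L/R = 68000 / 8500000000 = 8 μs.
Propagation delay = d/s = 302000 m / 210000000 m/s = 1438.1 μs.
Plus processing delay 1.1 ms = 1100 μs.
Total = 2546 μs.

2546 μs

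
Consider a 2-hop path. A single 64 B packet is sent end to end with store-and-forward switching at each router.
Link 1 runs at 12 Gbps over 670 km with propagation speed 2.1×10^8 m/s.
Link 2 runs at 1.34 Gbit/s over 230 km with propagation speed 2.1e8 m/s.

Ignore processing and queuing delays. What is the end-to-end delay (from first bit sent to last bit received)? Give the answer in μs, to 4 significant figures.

L = 64 × 8 = 512 bits.
Transmission delays (L/R per hop): 0.0426667, 0.38209 μs; sum = 0.424756 μs.
Propagation delays (d/s per hop): 3190.48, 1095.24 μs; sum = 4285.71 μs.
End-to-end = 4286 μs.

4286 μs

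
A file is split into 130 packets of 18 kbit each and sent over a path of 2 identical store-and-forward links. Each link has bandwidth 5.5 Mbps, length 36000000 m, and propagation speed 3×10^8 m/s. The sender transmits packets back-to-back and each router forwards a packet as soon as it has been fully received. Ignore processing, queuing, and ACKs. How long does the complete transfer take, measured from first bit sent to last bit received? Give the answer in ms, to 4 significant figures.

668.7 ms

Per-hop transmission t_tx = L/R = 18000/5500000 = 3.27273 ms.
Per-hop propagation t_prop = 36000000/300000000 = 120 ms.
Pipeline fill: first packet needs 2·t_tx to clear all hops; remaining 129 packets each add one t_tx.
Total = (2+130-1)·t_tx + 2·t_prop = 131·3.27273 + 2·120 = 668.7 ms.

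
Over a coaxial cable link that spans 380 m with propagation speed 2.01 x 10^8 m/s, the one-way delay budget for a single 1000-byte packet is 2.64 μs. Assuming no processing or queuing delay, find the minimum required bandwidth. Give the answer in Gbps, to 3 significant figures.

10.7 Gbps

L = 8000 bits.
Propagation delay = 380 / 2.01e+08 = 1.89055 μs.
Transmission budget = 2.64 − 1.89055 = 0.749453 μs.
R ≥ L / t_tx = 8000 bits / 7.49453e-07 s = 10.7 Gbps.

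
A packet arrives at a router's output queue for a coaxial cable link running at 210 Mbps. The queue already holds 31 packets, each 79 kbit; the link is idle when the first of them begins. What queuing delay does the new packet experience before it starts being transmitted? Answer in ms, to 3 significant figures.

Each queued packet: L/R = 79000/210000000 = 0.37619 ms.
31 queued → 11.6619 ms.
Queuing delay = 11.7 ms.

11.7 ms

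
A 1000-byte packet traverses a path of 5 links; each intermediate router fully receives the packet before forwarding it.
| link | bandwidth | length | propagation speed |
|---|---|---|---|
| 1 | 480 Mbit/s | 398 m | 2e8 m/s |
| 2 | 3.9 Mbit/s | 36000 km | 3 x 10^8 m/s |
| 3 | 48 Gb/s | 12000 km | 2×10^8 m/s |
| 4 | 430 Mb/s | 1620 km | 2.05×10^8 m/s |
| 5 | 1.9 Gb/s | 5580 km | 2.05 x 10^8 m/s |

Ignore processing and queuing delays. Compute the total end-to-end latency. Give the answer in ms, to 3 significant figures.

L = 1000 × 8 = 8000 bits.
Transmission delays (L/R per hop): 0.0166667, 2.05128, 0.000166667, 0.0186047, 0.00421053 ms; sum = 2.09093 ms.
Propagation delays (d/s per hop): 0.00199, 120, 60, 7.90244, 27.2195 ms; sum = 215.124 ms.
End-to-end = 217 ms.

217 ms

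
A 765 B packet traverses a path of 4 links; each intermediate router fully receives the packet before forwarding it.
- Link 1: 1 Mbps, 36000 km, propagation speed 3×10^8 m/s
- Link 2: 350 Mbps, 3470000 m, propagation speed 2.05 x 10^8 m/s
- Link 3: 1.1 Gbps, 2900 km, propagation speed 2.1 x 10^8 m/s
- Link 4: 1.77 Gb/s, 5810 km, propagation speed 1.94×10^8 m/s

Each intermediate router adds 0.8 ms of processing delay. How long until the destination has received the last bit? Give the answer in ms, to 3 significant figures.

189 ms

L = 765 × 8 = 6120 bits.
Transmission delays (L/R per hop): 6.12, 0.0174857, 0.00556364, 0.00345763 ms; sum = 6.14651 ms.
Propagation delays (d/s per hop): 120, 16.9268, 13.8095, 29.9485 ms; sum = 180.685 ms.
Processing at 3 router(s): 3 × 0.8 ms = 2.4 ms.
End-to-end = 189 ms.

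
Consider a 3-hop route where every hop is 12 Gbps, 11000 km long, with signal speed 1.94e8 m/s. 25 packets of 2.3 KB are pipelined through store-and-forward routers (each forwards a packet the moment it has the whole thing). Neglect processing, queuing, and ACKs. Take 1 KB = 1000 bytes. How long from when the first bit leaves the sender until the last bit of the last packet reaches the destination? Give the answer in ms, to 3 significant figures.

170 ms

Per-hop transmission t_tx = L/R = 18400/12000000000 = 0.00153333 ms.
Per-hop propagation t_prop = 11000000/194000000 = 56.701 ms.
Pipeline fill: first packet needs 3·t_tx to clear all hops; remaining 24 packets each add one t_tx.
Total = (3+25-1)·t_tx + 3·t_prop = 27·0.00153333 + 3·56.701 = 170 ms.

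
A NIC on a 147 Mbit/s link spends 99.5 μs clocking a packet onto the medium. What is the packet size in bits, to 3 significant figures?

14600 bits

L = R × t_tx = 147000000 b/s × 9.95e-05 s = 14626.5 bits.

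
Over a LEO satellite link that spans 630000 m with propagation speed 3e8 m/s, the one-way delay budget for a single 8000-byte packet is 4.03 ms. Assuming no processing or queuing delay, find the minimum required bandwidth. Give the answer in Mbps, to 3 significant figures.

33.2 Mbps

L = 64000 bits.
Propagation delay = 630000 / 300000000 = 2.1 ms.
Transmission budget = 4.03 − 2.1 = 1.93 ms.
R ≥ L / t_tx = 64000 bits / 0.00193 s = 33.2 Mbps.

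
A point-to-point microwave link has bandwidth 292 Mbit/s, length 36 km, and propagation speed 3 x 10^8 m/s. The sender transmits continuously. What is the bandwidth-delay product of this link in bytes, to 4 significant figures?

Propagation delay = 36000 / 300000000 = 0.00012 s.
BDP = R × t_prop = 292000000 × 0.00012 = 35040 bits.
In bytes: 35040/8 = 4380 bytes.

4380 bytes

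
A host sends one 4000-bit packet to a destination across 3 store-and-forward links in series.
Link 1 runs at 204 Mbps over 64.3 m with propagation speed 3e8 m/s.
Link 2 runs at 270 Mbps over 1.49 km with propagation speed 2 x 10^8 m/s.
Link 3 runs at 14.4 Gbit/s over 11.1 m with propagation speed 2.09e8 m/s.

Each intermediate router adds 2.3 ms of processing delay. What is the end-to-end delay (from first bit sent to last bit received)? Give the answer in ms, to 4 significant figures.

4.642 ms

Transmission delays (L/R per hop): 0.0196078, 0.0148148, 0.000277778 ms; sum = 0.0347004 ms.
Propagation delays (d/s per hop): 0.000214333, 0.00745, 5.311e-05 ms; sum = 0.00771744 ms.
Processing at 2 router(s): 2 × 2.3 ms = 4.6 ms.
End-to-end = 4.642 ms.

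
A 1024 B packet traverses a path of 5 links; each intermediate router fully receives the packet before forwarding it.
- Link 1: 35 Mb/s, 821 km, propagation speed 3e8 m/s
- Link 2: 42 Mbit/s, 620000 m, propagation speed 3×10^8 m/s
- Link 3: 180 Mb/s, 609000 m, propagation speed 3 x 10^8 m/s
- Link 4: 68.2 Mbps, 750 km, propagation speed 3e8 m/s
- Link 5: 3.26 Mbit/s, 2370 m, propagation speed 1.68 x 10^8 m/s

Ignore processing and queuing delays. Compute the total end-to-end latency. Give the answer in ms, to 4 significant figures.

L = 1024 × 8 = 8192 bits.
Transmission delays (L/R per hop): 0.234057, 0.195048, 0.0455111, 0.120117, 2.51288 ms; sum = 3.10762 ms.
Propagation delays (d/s per hop): 2.73667, 2.06667, 2.03, 2.5, 0.0141071 ms; sum = 9.34744 ms.
End-to-end = 12.46 ms.

12.46 ms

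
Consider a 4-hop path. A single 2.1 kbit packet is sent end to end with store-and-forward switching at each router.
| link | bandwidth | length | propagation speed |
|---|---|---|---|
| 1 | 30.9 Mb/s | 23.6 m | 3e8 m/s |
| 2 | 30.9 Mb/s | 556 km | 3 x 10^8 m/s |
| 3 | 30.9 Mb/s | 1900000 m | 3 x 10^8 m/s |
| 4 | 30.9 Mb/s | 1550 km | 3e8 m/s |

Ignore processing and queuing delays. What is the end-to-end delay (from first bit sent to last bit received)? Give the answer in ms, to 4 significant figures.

13.63 ms

L = 2100 bits.
Transmission delay per hop = L/R = 2100/30900000 = 0.0679612 ms; 4 hops → 0.271845 ms.
Propagation delays (d/s per hop): 7.86667e-05, 1.85333, 6.33333, 5.16667 ms; sum = 13.3534 ms.
End-to-end = 13.63 ms.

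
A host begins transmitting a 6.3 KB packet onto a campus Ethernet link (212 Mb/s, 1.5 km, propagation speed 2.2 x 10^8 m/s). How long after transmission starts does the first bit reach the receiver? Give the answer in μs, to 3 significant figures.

First bit experiences only propagation delay: d/s = 1500/2.2e+08 = 6.82 μs.

6.82 μs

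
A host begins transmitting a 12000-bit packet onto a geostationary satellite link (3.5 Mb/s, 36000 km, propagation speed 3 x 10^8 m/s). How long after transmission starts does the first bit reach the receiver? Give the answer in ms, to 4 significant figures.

First bit experiences only propagation delay: d/s = 36000000/300000000 = 120.0 ms.

120.0 ms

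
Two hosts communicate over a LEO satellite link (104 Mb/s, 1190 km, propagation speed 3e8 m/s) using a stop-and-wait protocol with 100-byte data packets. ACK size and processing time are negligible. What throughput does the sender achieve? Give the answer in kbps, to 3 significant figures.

101 kbps

t_tx = L/R = 800/104000000 = 7.69231e-06 s.
t_prop = 1190000/300000000 = 0.00396667 s; RTT = 0.00793333 s.
Cycle = t_tx + RTT = 0.00794103 s.
Throughput = L / cycle = 800 / 0.00794103 = 101 kbps.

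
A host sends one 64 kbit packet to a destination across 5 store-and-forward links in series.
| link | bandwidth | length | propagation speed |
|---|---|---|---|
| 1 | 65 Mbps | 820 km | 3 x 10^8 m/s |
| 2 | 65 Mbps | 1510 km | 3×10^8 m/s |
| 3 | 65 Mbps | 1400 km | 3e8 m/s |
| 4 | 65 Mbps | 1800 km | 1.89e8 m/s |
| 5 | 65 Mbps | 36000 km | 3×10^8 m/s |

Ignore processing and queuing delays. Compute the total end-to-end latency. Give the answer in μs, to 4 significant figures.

146900 μs

L = 64000 bits.
Transmission delay per hop = L/R = 64000/65000000 = 984.615 μs; 5 hops → 4923.08 μs.
Propagation delays (d/s per hop): 2733.33, 5033.33, 4666.67, 9523.81, 120000 μs; sum = 141957 μs.
End-to-end = 146900 μs.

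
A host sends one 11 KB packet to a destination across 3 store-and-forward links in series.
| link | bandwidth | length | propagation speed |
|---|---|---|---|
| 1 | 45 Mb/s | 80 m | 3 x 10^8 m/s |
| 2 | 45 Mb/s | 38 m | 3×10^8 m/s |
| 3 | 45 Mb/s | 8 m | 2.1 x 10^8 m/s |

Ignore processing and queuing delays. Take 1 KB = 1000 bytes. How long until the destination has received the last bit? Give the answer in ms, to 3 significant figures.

5.87 ms

L = 88000 bits.
Transmission delay per hop = L/R = 88000/45000000 = 1.95556 ms; 3 hops → 5.86667 ms.
Propagation delays (d/s per hop): 0.000266667, 0.000126667, 3.80952e-05 ms; sum = 0.000431429 ms.
End-to-end = 5.87 ms.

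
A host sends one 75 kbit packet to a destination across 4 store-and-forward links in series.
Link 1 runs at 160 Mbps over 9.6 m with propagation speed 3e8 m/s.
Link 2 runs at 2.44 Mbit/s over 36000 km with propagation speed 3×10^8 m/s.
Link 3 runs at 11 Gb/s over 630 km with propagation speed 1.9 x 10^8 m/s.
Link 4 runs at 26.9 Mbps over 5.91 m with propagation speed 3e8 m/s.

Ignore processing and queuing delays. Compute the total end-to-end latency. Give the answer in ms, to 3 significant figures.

L = 75000 bits.
Transmission delays (L/R per hop): 0.46875, 30.7377, 0.00681818, 2.7881 ms; sum = 34.0014 ms.
Propagation delays (d/s per hop): 3.2e-05, 120, 3.31579, 1.97e-05 ms; sum = 123.316 ms.
End-to-end = 157 ms.

157 ms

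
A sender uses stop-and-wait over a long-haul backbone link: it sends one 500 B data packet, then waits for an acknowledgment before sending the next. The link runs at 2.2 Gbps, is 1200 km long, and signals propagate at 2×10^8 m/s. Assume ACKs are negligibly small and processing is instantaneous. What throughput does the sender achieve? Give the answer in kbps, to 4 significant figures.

333.3 kbps

t_tx = L/R = 4000/2200000000 = 1.81818e-06 s.
t_prop = 1200000/200000000 = 0.006 s; RTT = 0.012 s.
Cycle = t_tx + RTT = 0.0120018 s.
Throughput = L / cycle = 4000 / 0.0120018 = 333.3 kbps.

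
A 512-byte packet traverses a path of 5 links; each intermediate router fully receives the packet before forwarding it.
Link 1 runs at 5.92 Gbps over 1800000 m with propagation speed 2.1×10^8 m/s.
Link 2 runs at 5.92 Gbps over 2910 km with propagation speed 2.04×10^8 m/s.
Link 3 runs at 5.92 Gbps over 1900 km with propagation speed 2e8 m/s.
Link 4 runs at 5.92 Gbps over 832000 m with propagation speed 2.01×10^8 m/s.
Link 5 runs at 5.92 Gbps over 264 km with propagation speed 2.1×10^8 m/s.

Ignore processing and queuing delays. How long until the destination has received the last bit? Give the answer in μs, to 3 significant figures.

37700 μs

L = 512 × 8 = 4096 bits.
Transmission delay per hop = L/R = 4096/5920000000 = 0.691892 μs; 5 hops → 3.45946 μs.
Propagation delays (d/s per hop): 8571.43, 14264.7, 9500, 4139.3, 1257.14 μs; sum = 37732.6 μs.
End-to-end = 37700 μs.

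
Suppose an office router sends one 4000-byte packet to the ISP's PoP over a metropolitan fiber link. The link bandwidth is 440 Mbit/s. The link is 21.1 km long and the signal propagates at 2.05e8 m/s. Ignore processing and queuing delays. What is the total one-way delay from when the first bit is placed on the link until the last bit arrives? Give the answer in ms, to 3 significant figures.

0.176 ms

L = 4000 × 8 = 32000 bits.
Transmission delay = L/R = 32000 / 440000000 = 0.0727273 ms.
Propagation delay = d/s = 21100 m / 2.05e+08 m/s = 0.102927 ms.
Total = 0.176 ms.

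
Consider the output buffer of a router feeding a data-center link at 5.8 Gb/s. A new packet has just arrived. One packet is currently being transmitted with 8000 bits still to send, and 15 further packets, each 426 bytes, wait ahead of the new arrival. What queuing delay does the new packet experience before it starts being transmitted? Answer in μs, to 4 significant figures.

10.19 μs

Each queued packet: L/R = 3408/5800000000 = 0.587586 μs.
15 queued → 8.81379 μs.
Plus remaining 8000 bits of current packet: 1.37931 μs.
Queuing delay = 10.19 μs.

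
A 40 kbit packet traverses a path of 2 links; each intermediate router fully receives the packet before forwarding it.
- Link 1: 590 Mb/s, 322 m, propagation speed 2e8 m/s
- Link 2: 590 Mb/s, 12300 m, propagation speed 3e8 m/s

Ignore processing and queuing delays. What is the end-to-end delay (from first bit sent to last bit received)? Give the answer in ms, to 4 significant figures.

L = 40000 bits.
Transmission delay per hop = L/R = 40000/590000000 = 0.0677966 ms; 2 hops → 0.135593 ms.
Propagation delays (d/s per hop): 0.00161, 0.041 ms; sum = 0.04261 ms.
End-to-end = 0.1782 ms.

0.1782 ms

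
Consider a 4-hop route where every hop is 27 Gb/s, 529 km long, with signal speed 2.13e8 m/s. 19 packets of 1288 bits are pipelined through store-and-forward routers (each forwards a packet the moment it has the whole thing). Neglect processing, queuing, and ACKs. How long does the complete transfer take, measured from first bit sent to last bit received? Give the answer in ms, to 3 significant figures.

9.94 ms

Per-hop transmission t_tx = L/R = 1288/27000000000 = 4.77037e-05 ms.
Per-hop propagation t_prop = 529000/213000000 = 2.48357 ms.
Pipeline fill: first packet needs 4·t_tx to clear all hops; remaining 18 packets each add one t_tx.
Total = (4+19-1)·t_tx + 4·t_prop = 22·4.77037e-05 + 4·2.48357 = 9.94 ms.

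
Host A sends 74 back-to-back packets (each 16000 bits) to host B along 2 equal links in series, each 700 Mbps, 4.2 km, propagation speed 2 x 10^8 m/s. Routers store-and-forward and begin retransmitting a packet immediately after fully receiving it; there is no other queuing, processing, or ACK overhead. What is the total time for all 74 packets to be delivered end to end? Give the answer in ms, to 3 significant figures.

1.76 ms

Per-hop transmission t_tx = L/R = 16000/700000000 = 0.0228571 ms.
Per-hop propagation t_prop = 4200/200000000 = 0.021 ms.
Pipeline fill: first packet needs 2·t_tx to clear all hops; remaining 73 packets each add one t_tx.
Total = (2+74-1)·t_tx + 2·t_prop = 75·0.0228571 + 2·0.021 = 1.76 ms.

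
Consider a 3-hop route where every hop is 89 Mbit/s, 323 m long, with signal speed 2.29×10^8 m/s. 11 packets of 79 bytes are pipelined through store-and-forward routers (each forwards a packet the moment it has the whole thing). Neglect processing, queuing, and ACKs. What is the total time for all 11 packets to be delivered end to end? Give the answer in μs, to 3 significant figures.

96.5 μs

Per-hop transmission t_tx = L/R = 632/89000000 = 7.10112 μs.
Per-hop propagation t_prop = 323/229000000 = 1.41048 μs.
Pipeline fill: first packet needs 3·t_tx to clear all hops; remaining 10 packets each add one t_tx.
Total = (3+11-1)·t_tx + 3·t_prop = 13·7.10112 + 3·1.41048 = 96.5 μs.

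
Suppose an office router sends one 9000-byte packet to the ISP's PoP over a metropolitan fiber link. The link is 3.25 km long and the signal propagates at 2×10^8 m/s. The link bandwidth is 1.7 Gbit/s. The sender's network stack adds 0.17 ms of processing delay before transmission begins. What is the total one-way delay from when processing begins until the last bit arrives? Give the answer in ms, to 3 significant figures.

0.229 ms

L = 9000 × 8 = 72000 bits.
Transmission delay = L/R = 72000 / 1700000000 = 0.0423529 ms.
Propagation delay = d/s = 3250 m / 200000000 m/s = 0.01625 ms.
Plus processing delay 0.17 ms = 0.17 ms.
Total = 0.229 ms.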